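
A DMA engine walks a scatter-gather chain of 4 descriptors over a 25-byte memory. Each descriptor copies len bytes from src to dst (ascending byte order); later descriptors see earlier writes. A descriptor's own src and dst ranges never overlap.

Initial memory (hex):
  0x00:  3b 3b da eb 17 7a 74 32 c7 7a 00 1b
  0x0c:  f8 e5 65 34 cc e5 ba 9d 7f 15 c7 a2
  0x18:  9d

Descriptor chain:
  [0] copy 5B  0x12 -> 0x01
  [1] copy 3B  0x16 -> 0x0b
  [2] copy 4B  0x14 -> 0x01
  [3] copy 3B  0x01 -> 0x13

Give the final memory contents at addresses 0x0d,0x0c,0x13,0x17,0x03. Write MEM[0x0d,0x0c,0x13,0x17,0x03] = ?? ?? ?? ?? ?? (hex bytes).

  after D0: wrote 5B at 0x01 = ba9d7f15c7
  after D1: wrote 3B at 0x0b = c7a29d
  after D2: wrote 4B at 0x01 = 7f15c7a2
  after D3: wrote 3B at 0x13 = 7f15c7
query mem[0x0d]=0x9d, mem[0x0c]=0xa2, mem[0x13]=0x7f, mem[0x17]=0xa2, mem[0x03]=0xc7

MEM[0x0d,0x0c,0x13,0x17,0x03] = 9d a2 7f a2 c7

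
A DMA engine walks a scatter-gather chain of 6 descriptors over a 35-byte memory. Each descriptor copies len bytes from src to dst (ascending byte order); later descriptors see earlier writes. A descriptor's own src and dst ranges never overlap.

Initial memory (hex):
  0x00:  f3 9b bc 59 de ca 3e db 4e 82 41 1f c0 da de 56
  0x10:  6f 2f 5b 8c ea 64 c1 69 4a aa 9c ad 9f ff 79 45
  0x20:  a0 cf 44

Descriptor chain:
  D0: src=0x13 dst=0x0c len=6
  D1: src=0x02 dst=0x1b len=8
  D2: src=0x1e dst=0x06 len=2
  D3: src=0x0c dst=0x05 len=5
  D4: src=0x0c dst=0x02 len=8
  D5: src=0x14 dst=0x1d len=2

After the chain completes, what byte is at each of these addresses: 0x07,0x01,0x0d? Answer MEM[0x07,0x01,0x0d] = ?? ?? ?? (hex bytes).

MEM[0x07,0x01,0x0d] = 4a 9b ea

  after D0: wrote 6B at 0x0c = 8cea64c1694a
  after D1: wrote 8B at 0x1b = bc59deca3edb4e82
  after D2: wrote 2B at 0x06 = ca3e
  after D3: wrote 5B at 0x05 = 8cea64c169
  after D4: wrote 8B at 0x02 = 8cea64c1694a5b8c
  after D5: wrote 2B at 0x1d = ea64
query mem[0x07]=0x4a, mem[0x01]=0x9b, mem[0x0d]=0xea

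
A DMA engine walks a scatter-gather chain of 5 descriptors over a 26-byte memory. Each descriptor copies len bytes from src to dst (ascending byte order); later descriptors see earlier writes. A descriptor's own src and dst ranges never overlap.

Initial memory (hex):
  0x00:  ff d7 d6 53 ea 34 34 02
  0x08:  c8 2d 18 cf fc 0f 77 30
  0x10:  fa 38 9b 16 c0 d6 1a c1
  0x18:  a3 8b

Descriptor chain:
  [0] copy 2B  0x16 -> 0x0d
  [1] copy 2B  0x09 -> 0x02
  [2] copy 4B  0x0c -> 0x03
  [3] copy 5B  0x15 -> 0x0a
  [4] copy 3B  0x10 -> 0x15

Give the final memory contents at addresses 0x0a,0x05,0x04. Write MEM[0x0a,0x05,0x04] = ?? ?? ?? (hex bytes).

MEM[0x0a,0x05,0x04] = d6 c1 1a

#0 dst[0x0d+2] := {0x1a,0xc1}
#1 dst[0x02+2] := {0x2d,0x18}
#2 dst[0x03+4] := {0xfc,0x1a,0xc1,0x30}
#3 dst[0x0a+5] := {0xd6,0x1a,0xc1,0xa3,0x8b}
#4 dst[0x15+3] := {0xfa,0x38,0x9b}
query mem[0x0a]=0xd6, mem[0x05]=0xc1, mem[0x04]=0x1a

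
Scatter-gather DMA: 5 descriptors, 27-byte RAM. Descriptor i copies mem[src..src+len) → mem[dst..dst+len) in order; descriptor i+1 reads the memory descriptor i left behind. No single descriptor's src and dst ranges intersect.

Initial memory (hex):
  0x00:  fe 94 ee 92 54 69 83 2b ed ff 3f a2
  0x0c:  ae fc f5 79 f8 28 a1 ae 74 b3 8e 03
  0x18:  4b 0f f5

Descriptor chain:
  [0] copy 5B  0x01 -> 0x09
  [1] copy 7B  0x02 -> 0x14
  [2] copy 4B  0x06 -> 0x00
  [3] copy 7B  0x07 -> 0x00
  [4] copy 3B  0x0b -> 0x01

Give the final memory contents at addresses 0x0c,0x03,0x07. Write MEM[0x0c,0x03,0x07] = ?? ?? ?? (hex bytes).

MEM[0x0c,0x03,0x07] = 54 69 2b

  after D0: wrote 5B at 0x09 = 94ee925469
  after D1: wrote 7B at 0x14 = ee925469832bed
  after D2: wrote 4B at 0x00 = 832bed94
  after D3: wrote 7B at 0x00 = 2bed94ee925469
  after D4: wrote 3B at 0x01 = 925469
query mem[0x0c]=0x54, mem[0x03]=0x69, mem[0x07]=0x2b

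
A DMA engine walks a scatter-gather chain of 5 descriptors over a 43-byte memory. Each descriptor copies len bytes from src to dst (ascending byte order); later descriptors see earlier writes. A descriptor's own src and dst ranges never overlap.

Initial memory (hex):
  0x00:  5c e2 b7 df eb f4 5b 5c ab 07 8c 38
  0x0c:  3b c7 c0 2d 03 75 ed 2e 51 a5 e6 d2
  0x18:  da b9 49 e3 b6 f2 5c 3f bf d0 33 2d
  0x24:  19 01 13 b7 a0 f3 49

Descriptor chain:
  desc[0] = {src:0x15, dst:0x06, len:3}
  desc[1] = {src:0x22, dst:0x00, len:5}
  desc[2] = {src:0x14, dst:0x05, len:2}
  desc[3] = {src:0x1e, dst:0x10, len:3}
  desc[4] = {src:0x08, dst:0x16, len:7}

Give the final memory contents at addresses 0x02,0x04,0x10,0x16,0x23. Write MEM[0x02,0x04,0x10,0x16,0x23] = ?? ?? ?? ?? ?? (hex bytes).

MEM[0x02,0x04,0x10,0x16,0x23] = 19 13 5c d2 2d

D0: mem[0x06..0x08] <- [a5 e6 d2]
D1: mem[0x00..0x04] <- [33 2d 19 01 13]
D2: mem[0x05..0x06] <- [51 a5]
D3: mem[0x10..0x12] <- [5c 3f bf]
D4: mem[0x16..0x1c] <- [d2 07 8c 38 3b c7 c0]
query mem[0x02]=0x19, mem[0x04]=0x13, mem[0x10]=0x5c, mem[0x16]=0xd2, mem[0x23]=0x2d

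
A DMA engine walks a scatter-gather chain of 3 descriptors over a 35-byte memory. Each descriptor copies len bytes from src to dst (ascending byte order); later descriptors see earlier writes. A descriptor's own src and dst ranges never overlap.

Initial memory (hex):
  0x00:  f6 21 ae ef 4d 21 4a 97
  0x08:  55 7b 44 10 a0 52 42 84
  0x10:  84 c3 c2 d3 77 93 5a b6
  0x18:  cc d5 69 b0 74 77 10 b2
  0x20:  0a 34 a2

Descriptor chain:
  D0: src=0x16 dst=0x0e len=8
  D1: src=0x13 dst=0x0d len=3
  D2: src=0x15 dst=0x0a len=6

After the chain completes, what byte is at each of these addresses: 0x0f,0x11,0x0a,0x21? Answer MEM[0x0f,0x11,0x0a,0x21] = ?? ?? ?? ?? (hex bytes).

MEM[0x0f,0x11,0x0a,0x21] = 69 d5 77 34

D0: mem[0x0e..0x15] <- [5a b6 cc d5 69 b0 74 77]
D1: mem[0x0d..0x0f] <- [b0 74 77]
D2: mem[0x0a..0x0f] <- [77 5a b6 cc d5 69]
query mem[0x0f]=0x69, mem[0x11]=0xd5, mem[0x0a]=0x77, mem[0x21]=0x34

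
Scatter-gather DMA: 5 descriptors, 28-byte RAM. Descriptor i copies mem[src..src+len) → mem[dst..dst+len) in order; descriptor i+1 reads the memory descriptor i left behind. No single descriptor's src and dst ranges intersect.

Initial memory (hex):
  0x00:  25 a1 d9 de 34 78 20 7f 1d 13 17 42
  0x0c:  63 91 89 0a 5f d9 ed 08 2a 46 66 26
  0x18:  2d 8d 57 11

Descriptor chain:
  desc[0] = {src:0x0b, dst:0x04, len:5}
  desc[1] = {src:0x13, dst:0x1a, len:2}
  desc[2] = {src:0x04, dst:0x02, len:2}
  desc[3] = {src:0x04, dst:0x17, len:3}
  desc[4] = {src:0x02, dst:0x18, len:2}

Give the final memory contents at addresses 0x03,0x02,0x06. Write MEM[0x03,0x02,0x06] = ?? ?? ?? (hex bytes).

MEM[0x03,0x02,0x06] = 63 42 91

[0] 0x0b->0x04 len=5 : 42 63 91 89 0a
[1] 0x13->0x1a len=2 : 08 2a
[2] 0x04->0x02 len=2 : 42 63
[3] 0x04->0x17 len=3 : 42 63 91
[4] 0x02->0x18 len=2 : 42 63
query mem[0x03]=0x63, mem[0x02]=0x42, mem[0x06]=0x91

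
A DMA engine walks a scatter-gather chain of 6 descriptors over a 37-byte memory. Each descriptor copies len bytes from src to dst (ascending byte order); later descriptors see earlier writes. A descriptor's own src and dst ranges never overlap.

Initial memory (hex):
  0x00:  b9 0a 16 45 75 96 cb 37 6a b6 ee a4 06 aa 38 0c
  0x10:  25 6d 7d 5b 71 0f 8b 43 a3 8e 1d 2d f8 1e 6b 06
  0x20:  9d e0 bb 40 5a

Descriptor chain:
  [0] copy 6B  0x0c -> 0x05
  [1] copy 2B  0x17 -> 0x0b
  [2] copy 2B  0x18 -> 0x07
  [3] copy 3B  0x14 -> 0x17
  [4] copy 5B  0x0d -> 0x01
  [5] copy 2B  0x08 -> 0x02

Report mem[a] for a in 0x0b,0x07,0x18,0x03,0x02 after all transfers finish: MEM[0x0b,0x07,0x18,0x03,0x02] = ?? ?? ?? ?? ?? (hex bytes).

MEM[0x0b,0x07,0x18,0x03,0x02] = 43 a3 0f 25 8e

  after D0: wrote 6B at 0x05 = 06aa380c256d
  after D1: wrote 2B at 0x0b = 43a3
  after D2: wrote 2B at 0x07 = a38e
  after D3: wrote 3B at 0x17 = 710f8b
  after D4: wrote 5B at 0x01 = aa380c256d
  after D5: wrote 2B at 0x02 = 8e25
query mem[0x0b]=0x43, mem[0x07]=0xa3, mem[0x18]=0x0f, mem[0x03]=0x25, mem[0x02]=0x8e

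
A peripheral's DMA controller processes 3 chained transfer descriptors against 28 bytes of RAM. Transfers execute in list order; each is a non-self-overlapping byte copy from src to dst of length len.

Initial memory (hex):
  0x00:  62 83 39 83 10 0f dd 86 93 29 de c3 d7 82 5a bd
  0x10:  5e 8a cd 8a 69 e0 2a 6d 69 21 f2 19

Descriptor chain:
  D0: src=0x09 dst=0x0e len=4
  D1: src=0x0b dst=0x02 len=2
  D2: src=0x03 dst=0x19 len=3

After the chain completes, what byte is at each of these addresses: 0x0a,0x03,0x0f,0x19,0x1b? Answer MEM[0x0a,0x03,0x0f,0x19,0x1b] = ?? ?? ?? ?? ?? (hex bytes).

MEM[0x0a,0x03,0x0f,0x19,0x1b] = de d7 de d7 0f

D0: mem[0x0e..0x11] <- [29 de c3 d7]
D1: mem[0x02..0x03] <- [c3 d7]
D2: mem[0x19..0x1b] <- [d7 10 0f]
query mem[0x0a]=0xde, mem[0x03]=0xd7, mem[0x0f]=0xde, mem[0x19]=0xd7, mem[0x1b]=0x0f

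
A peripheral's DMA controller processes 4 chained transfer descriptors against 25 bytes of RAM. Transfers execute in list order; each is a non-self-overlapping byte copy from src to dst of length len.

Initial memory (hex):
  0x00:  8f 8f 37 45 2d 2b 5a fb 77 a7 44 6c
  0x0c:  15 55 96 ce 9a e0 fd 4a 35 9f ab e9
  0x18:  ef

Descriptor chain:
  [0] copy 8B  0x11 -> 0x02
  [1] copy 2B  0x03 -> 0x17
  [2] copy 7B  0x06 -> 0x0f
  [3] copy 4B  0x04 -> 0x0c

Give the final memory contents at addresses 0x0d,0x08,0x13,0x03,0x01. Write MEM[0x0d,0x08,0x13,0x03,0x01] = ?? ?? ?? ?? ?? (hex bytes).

  after D0: wrote 8B at 0x02 = e0fd4a359fabe9ef
  after D1: wrote 2B at 0x17 = fd4a
  after D2: wrote 7B at 0x0f = 9fabe9ef446c15
  after D3: wrote 4B at 0x0c = 4a359fab
query mem[0x0d]=0x35, mem[0x08]=0xe9, mem[0x13]=0x44, mem[0x03]=0xfd, mem[0x01]=0x8f

MEM[0x0d,0x08,0x13,0x03,0x01] = 35 e9 44 fd 8f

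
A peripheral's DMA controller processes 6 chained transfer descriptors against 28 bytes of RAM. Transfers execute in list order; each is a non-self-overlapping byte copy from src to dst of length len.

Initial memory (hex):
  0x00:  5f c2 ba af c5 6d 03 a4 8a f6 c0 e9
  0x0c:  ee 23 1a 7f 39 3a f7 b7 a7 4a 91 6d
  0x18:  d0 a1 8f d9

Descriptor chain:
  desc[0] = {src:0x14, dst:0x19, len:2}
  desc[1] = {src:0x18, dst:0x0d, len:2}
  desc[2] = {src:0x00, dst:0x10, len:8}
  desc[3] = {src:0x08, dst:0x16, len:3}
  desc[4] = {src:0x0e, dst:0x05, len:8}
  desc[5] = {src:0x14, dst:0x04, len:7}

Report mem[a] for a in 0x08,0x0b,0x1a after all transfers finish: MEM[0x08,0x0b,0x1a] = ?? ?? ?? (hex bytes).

D0: mem[0x19..0x1a] <- [a7 4a]
D1: mem[0x0d..0x0e] <- [d0 a7]
D2: mem[0x10..0x17] <- [5f c2 ba af c5 6d 03 a4]
D3: mem[0x16..0x18] <- [8a f6 c0]
D4: mem[0x05..0x0c] <- [a7 7f 5f c2 ba af c5 6d]
D5: mem[0x04..0x0a] <- [c5 6d 8a f6 c0 a7 4a]
query mem[0x08]=0xc0, mem[0x0b]=0xc5, mem[0x1a]=0x4a

MEM[0x08,0x0b,0x1a] = c0 c5 4a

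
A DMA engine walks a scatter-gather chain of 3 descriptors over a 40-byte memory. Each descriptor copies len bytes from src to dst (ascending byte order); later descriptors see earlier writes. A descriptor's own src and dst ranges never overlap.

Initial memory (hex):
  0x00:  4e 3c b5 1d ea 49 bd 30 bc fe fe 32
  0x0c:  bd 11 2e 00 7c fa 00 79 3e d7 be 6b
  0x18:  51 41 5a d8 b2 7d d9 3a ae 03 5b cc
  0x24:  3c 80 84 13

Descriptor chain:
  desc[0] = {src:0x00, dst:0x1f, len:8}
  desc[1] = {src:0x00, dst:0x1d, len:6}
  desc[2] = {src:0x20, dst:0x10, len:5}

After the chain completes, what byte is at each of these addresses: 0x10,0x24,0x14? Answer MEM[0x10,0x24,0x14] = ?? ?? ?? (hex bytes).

MEM[0x10,0x24,0x14] = 1d 49 49

D0: mem[0x1f..0x26] <- [4e 3c b5 1d ea 49 bd 30]
D1: mem[0x1d..0x22] <- [4e 3c b5 1d ea 49]
D2: mem[0x10..0x14] <- [1d ea 49 ea 49]
query mem[0x10]=0x1d, mem[0x24]=0x49, mem[0x14]=0x49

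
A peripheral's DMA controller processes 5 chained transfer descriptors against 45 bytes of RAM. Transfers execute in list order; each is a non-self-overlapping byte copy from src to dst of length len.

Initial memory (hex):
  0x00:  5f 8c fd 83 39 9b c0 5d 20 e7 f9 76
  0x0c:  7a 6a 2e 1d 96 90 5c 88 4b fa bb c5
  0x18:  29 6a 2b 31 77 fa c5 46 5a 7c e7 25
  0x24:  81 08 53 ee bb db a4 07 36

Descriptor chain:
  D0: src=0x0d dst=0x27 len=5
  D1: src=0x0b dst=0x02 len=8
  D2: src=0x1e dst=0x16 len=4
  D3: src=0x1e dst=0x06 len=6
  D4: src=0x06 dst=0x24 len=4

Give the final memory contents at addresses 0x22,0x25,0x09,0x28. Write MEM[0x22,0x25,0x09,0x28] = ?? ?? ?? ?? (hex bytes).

MEM[0x22,0x25,0x09,0x28] = e7 46 7c 2e

D0: mem[0x27..0x2b] <- [6a 2e 1d 96 90]
D1: mem[0x02..0x09] <- [76 7a 6a 2e 1d 96 90 5c]
D2: mem[0x16..0x19] <- [c5 46 5a 7c]
D3: mem[0x06..0x0b] <- [c5 46 5a 7c e7 25]
D4: mem[0x24..0x27] <- [c5 46 5a 7c]
query mem[0x22]=0xe7, mem[0x25]=0x46, mem[0x09]=0x7c, mem[0x28]=0x2e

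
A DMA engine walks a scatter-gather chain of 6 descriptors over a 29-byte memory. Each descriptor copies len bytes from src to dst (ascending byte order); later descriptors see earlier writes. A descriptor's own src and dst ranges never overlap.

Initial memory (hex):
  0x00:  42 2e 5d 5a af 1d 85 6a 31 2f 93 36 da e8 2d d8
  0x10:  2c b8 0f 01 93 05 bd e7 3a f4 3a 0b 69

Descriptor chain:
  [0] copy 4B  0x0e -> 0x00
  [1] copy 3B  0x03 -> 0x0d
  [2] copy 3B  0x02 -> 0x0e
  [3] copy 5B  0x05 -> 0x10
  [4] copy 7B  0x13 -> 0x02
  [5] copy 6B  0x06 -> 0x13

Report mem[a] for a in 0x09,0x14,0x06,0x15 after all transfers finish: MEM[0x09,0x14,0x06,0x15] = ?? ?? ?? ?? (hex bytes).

  after D0: wrote 4B at 0x00 = 2dd82cb8
  after D1: wrote 3B at 0x0d = b8af1d
  after D2: wrote 3B at 0x0e = 2cb8af
  after D3: wrote 5B at 0x10 = 1d856a312f
  after D4: wrote 7B at 0x02 = 312f05bde73af4
  after D5: wrote 6B at 0x13 = e73af42f9336
query mem[0x09]=0x2f, mem[0x14]=0x3a, mem[0x06]=0xe7, mem[0x15]=0xf4

MEM[0x09,0x14,0x06,0x15] = 2f 3a e7 f4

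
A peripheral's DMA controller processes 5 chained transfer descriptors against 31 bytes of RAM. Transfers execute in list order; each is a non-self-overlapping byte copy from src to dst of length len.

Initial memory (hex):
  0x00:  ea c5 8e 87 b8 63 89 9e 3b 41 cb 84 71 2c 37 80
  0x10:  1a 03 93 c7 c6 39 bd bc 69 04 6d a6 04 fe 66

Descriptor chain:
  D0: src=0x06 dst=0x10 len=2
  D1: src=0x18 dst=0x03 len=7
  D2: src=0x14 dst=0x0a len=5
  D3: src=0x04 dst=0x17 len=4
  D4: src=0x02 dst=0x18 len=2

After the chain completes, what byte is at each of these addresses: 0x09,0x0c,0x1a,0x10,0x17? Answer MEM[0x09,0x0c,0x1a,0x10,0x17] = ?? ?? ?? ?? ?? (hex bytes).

  after D0: wrote 2B at 0x10 = 899e
  after D1: wrote 7B at 0x03 = 69046da604fe66
  after D2: wrote 5B at 0x0a = c639bdbc69
  after D3: wrote 4B at 0x17 = 046da604
  after D4: wrote 2B at 0x18 = 8e69
query mem[0x09]=0x66, mem[0x0c]=0xbd, mem[0x1a]=0x04, mem[0x10]=0x89, mem[0x17]=0x04

MEM[0x09,0x0c,0x1a,0x10,0x17] = 66 bd 04 89 04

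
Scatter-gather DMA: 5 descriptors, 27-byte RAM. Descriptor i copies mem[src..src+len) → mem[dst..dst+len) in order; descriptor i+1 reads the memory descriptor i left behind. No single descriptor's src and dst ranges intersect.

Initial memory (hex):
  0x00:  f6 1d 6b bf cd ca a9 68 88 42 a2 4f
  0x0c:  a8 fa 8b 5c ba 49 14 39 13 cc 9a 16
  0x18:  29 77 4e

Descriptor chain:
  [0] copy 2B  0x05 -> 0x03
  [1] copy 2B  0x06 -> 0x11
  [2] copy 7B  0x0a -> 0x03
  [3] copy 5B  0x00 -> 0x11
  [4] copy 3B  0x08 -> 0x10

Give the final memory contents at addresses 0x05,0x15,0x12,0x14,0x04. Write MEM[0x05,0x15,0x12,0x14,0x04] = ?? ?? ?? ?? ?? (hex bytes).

D0: mem[0x03..0x04] <- [ca a9]
D1: mem[0x11..0x12] <- [a9 68]
D2: mem[0x03..0x09] <- [a2 4f a8 fa 8b 5c ba]
D3: mem[0x11..0x15] <- [f6 1d 6b a2 4f]
D4: mem[0x10..0x12] <- [5c ba a2]
query mem[0x05]=0xa8, mem[0x15]=0x4f, mem[0x12]=0xa2, mem[0x14]=0xa2, mem[0x04]=0x4f

MEM[0x05,0x15,0x12,0x14,0x04] = a8 4f a2 a2 4f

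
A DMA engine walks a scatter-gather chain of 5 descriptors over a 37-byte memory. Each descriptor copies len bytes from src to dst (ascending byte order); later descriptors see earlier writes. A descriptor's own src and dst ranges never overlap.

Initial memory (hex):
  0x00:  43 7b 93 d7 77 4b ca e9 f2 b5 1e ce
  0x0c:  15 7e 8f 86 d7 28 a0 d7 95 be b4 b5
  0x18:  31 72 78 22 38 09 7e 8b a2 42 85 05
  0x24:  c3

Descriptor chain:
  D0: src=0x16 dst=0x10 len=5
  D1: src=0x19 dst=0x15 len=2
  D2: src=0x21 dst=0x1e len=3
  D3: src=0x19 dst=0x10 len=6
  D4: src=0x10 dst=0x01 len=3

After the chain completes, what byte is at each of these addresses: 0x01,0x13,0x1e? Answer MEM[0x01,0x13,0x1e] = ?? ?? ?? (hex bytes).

D0: mem[0x10..0x14] <- [b4 b5 31 72 78]
D1: mem[0x15..0x16] <- [72 78]
D2: mem[0x1e..0x20] <- [42 85 05]
D3: mem[0x10..0x15] <- [72 78 22 38 09 42]
D4: mem[0x01..0x03] <- [72 78 22]
query mem[0x01]=0x72, mem[0x13]=0x38, mem[0x1e]=0x42

MEM[0x01,0x13,0x1e] = 72 38 42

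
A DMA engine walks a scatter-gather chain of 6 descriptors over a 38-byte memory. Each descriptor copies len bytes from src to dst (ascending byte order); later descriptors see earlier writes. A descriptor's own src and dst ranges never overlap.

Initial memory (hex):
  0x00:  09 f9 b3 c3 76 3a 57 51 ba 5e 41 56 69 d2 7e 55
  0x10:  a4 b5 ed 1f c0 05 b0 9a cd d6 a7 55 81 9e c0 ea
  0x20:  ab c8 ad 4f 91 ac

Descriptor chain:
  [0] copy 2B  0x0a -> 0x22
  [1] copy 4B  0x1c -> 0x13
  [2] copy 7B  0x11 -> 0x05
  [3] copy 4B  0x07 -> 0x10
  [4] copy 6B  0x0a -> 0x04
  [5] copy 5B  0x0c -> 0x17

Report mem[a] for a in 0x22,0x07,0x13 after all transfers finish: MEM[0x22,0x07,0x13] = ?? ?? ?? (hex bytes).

MEM[0x22,0x07,0x13] = 41 d2 ea

#0 dst[0x22+2] := {0x41,0x56}
#1 dst[0x13+4] := {0x81,0x9e,0xc0,0xea}
#2 dst[0x05+7] := {0xb5,0xed,0x81,0x9e,0xc0,0xea,0x9a}
#3 dst[0x10+4] := {0x81,0x9e,0xc0,0xea}
#4 dst[0x04+6] := {0xea,0x9a,0x69,0xd2,0x7e,0x55}
#5 dst[0x17+5] := {0x69,0xd2,0x7e,0x55,0x81}
query mem[0x22]=0x41, mem[0x07]=0xd2, mem[0x13]=0xea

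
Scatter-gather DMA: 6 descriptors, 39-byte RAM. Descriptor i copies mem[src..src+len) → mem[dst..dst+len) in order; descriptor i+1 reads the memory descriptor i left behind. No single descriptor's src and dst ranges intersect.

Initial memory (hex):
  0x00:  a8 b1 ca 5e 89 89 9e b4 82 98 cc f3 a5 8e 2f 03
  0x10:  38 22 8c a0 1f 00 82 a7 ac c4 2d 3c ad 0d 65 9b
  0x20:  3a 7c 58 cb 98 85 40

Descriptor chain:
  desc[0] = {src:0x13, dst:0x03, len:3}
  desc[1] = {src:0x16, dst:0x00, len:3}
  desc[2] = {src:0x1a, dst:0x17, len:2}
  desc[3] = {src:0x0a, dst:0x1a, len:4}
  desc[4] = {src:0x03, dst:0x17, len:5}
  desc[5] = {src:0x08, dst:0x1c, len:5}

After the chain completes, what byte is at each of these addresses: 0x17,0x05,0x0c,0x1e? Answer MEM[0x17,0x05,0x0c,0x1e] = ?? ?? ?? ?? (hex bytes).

D0: mem[0x03..0x05] <- [a0 1f 00]
D1: mem[0x00..0x02] <- [82 a7 ac]
D2: mem[0x17..0x18] <- [2d 3c]
D3: mem[0x1a..0x1d] <- [cc f3 a5 8e]
D4: mem[0x17..0x1b] <- [a0 1f 00 9e b4]
D5: mem[0x1c..0x20] <- [82 98 cc f3 a5]
query mem[0x17]=0xa0, mem[0x05]=0x00, mem[0x0c]=0xa5, mem[0x1e]=0xcc

MEM[0x17,0x05,0x0c,0x1e] = a0 00 a5 cc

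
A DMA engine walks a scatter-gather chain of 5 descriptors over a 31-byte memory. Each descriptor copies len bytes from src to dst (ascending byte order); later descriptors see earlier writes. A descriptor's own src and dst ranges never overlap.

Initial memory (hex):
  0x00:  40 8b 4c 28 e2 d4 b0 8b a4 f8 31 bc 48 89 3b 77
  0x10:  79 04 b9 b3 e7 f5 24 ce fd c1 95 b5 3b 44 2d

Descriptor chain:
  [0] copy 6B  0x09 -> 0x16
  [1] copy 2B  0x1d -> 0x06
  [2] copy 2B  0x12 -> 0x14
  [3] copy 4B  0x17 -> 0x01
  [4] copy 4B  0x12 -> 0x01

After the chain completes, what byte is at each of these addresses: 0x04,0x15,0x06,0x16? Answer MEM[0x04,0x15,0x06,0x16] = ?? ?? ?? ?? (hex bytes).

MEM[0x04,0x15,0x06,0x16] = b3 b3 44 f8

D0: mem[0x16..0x1b] <- [f8 31 bc 48 89 3b]
D1: mem[0x06..0x07] <- [44 2d]
D2: mem[0x14..0x15] <- [b9 b3]
D3: mem[0x01..0x04] <- [31 bc 48 89]
D4: mem[0x01..0x04] <- [b9 b3 b9 b3]
query mem[0x04]=0xb3, mem[0x15]=0xb3, mem[0x06]=0x44, mem[0x16]=0xf8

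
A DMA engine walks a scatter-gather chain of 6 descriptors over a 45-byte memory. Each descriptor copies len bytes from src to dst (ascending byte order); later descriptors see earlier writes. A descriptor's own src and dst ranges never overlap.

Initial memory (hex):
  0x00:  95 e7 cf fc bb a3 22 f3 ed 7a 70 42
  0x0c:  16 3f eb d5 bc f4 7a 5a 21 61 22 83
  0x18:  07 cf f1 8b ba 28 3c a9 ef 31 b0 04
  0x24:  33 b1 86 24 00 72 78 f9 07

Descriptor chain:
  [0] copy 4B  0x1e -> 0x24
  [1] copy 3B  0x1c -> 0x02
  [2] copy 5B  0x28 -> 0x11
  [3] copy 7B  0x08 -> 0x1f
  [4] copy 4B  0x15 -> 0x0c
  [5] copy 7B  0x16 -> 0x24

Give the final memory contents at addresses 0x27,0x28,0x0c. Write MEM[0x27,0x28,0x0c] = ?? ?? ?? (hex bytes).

#0 dst[0x24+4] := {0x3c,0xa9,0xef,0x31}
#1 dst[0x02+3] := {0xba,0x28,0x3c}
#2 dst[0x11+5] := {0x00,0x72,0x78,0xf9,0x07}
#3 dst[0x1f+7] := {0xed,0x7a,0x70,0x42,0x16,0x3f,0xeb}
#4 dst[0x0c+4] := {0x07,0x22,0x83,0x07}
#5 dst[0x24+7] := {0x22,0x83,0x07,0xcf,0xf1,0x8b,0xba}
query mem[0x27]=0xcf, mem[0x28]=0xf1, mem[0x0c]=0x07

MEM[0x27,0x28,0x0c] = cf f1 07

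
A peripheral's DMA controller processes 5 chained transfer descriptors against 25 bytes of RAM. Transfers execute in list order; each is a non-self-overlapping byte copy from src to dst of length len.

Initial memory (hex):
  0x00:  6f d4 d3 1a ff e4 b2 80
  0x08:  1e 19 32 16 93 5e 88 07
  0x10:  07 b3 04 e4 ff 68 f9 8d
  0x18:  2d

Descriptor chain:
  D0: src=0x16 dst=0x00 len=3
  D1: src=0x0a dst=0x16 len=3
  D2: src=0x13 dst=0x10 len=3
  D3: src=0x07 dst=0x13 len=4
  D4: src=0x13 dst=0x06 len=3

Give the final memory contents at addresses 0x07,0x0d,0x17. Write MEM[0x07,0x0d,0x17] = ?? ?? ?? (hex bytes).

D0: mem[0x00..0x02] <- [f9 8d 2d]
D1: mem[0x16..0x18] <- [32 16 93]
D2: mem[0x10..0x12] <- [e4 ff 68]
D3: mem[0x13..0x16] <- [80 1e 19 32]
D4: mem[0x06..0x08] <- [80 1e 19]
query mem[0x07]=0x1e, mem[0x0d]=0x5e, mem[0x17]=0x16

MEM[0x07,0x0d,0x17] = 1e 5e 16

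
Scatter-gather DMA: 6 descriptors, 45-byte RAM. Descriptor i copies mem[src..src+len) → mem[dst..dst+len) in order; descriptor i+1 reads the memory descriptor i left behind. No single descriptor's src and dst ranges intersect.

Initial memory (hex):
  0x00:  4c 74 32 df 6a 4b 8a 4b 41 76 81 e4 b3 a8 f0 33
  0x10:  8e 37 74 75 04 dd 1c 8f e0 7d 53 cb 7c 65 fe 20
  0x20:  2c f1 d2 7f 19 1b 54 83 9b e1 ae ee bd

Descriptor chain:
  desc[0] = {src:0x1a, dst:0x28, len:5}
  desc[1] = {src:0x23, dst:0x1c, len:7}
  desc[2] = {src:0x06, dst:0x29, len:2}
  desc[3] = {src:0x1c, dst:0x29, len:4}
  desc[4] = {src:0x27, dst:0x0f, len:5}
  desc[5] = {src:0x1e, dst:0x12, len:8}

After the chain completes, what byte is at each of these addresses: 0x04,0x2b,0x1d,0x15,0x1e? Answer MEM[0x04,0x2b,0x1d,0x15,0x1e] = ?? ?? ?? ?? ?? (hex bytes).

#0 dst[0x28+5] := {0x53,0xcb,0x7c,0x65,0xfe}
#1 dst[0x1c+7] := {0x7f,0x19,0x1b,0x54,0x83,0x53,0xcb}
#2 dst[0x29+2] := {0x8a,0x4b}
#3 dst[0x29+4] := {0x7f,0x19,0x1b,0x54}
#4 dst[0x0f+5] := {0x83,0x53,0x7f,0x19,0x1b}
#5 dst[0x12+8] := {0x1b,0x54,0x83,0x53,0xcb,0x7f,0x19,0x1b}
query mem[0x04]=0x6a, mem[0x2b]=0x1b, mem[0x1d]=0x19, mem[0x15]=0x53, mem[0x1e]=0x1b

MEM[0x04,0x2b,0x1d,0x15,0x1e] = 6a 1b 19 53 1b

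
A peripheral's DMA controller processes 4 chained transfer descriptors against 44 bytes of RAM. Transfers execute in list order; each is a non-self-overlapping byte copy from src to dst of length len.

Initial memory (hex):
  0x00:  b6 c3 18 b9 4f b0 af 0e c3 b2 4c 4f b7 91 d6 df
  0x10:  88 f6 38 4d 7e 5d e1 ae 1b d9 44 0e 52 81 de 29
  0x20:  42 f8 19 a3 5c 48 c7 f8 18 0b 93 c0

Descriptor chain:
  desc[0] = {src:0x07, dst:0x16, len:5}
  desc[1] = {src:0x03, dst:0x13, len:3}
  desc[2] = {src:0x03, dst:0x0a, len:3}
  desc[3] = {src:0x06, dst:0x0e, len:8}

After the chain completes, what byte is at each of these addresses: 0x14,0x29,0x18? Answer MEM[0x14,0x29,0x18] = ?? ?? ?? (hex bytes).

D0: mem[0x16..0x1a] <- [0e c3 b2 4c 4f]
D1: mem[0x13..0x15] <- [b9 4f b0]
D2: mem[0x0a..0x0c] <- [b9 4f b0]
D3: mem[0x0e..0x15] <- [af 0e c3 b2 b9 4f b0 91]
query mem[0x14]=0xb0, mem[0x29]=0x0b, mem[0x18]=0xb2

MEM[0x14,0x29,0x18] = b0 0b b2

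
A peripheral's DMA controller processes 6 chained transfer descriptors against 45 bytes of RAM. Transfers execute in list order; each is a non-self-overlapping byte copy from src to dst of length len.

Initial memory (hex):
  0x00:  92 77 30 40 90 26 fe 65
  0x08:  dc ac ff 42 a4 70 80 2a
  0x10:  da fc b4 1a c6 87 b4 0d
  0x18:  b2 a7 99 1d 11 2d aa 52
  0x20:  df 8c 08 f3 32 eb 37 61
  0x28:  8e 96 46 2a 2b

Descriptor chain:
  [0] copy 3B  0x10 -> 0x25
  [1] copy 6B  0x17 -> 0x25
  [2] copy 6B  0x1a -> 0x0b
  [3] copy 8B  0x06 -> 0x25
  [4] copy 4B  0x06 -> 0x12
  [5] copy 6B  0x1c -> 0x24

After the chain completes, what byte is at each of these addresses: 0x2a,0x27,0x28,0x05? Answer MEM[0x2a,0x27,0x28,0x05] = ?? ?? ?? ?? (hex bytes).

  after D0: wrote 3B at 0x25 = dafcb4
  after D1: wrote 6B at 0x25 = 0db2a7991d11
  after D2: wrote 6B at 0x0b = 991d112daa52
  after D3: wrote 8B at 0x25 = fe65dcacff991d11
  after D4: wrote 4B at 0x12 = fe65dcac
  after D5: wrote 6B at 0x24 = 112daa52df8c
query mem[0x2a]=0x99, mem[0x27]=0x52, mem[0x28]=0xdf, mem[0x05]=0x26

MEM[0x2a,0x27,0x28,0x05] = 99 52 df 26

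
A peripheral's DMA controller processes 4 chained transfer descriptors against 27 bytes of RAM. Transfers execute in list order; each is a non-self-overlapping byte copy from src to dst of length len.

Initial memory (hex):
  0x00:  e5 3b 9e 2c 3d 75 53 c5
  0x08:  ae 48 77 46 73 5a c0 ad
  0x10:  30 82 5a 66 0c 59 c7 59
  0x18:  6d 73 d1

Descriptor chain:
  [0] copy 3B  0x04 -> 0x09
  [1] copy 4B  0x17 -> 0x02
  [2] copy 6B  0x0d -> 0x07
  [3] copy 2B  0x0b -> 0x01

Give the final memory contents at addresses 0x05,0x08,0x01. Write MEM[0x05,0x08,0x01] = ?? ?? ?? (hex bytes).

[0] 0x04->0x09 len=3 : 3d 75 53
[1] 0x17->0x02 len=4 : 59 6d 73 d1
[2] 0x0d->0x07 len=6 : 5a c0 ad 30 82 5a
[3] 0x0b->0x01 len=2 : 82 5a
query mem[0x05]=0xd1, mem[0x08]=0xc0, mem[0x01]=0x82

MEM[0x05,0x08,0x01] = d1 c0 82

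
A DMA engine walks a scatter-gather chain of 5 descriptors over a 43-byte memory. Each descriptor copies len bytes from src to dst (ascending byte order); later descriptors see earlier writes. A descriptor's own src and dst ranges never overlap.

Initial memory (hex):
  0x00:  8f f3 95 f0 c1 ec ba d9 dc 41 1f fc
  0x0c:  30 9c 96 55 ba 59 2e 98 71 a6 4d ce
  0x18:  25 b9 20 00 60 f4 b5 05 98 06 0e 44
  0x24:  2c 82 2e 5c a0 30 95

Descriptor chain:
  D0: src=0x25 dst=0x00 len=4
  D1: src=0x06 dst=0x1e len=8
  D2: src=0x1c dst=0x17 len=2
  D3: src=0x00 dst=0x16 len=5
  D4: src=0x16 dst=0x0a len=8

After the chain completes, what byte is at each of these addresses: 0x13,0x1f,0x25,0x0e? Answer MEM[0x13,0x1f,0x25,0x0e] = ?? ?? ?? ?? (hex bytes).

MEM[0x13,0x1f,0x25,0x0e] = 98 d9 9c c1

[0] 0x25->0x00 len=4 : 82 2e 5c a0
[1] 0x06->0x1e len=8 : ba d9 dc 41 1f fc 30 9c
[2] 0x1c->0x17 len=2 : 60 f4
[3] 0x00->0x16 len=5 : 82 2e 5c a0 c1
[4] 0x16->0x0a len=8 : 82 2e 5c a0 c1 00 60 f4
query mem[0x13]=0x98, mem[0x1f]=0xd9, mem[0x25]=0x9c, mem[0x0e]=0xc1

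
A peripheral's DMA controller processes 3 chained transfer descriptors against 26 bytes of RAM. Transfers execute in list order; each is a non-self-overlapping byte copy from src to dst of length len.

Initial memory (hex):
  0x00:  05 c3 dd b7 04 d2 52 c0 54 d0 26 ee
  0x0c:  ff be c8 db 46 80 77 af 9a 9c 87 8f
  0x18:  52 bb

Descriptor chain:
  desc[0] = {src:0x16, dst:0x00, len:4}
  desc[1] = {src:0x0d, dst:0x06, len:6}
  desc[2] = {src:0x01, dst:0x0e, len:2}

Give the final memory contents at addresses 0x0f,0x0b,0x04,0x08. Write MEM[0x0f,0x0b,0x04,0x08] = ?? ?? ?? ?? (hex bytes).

MEM[0x0f,0x0b,0x04,0x08] = 52 77 04 db

  after D0: wrote 4B at 0x00 = 878f52bb
  after D1: wrote 6B at 0x06 = bec8db468077
  after D2: wrote 2B at 0x0e = 8f52
query mem[0x0f]=0x52, mem[0x0b]=0x77, mem[0x04]=0x04, mem[0x08]=0xdb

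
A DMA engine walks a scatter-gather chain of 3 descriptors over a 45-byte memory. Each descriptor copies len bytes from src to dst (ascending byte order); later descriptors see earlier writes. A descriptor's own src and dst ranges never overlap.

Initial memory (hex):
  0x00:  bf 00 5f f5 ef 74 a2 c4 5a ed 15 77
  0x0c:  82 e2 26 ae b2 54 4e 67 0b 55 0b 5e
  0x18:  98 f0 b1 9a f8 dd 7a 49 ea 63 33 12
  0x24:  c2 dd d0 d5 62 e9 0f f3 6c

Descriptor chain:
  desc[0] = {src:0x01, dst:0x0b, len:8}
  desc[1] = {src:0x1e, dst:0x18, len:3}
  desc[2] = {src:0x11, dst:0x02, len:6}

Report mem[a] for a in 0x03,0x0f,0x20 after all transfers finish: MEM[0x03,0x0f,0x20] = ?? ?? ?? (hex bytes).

  after D0: wrote 8B at 0x0b = 005ff5ef74a2c45a
  after D1: wrote 3B at 0x18 = 7a49ea
  after D2: wrote 6B at 0x02 = c45a670b550b
query mem[0x03]=0x5a, mem[0x0f]=0x74, mem[0x20]=0xea

MEM[0x03,0x0f,0x20] = 5a 74 ea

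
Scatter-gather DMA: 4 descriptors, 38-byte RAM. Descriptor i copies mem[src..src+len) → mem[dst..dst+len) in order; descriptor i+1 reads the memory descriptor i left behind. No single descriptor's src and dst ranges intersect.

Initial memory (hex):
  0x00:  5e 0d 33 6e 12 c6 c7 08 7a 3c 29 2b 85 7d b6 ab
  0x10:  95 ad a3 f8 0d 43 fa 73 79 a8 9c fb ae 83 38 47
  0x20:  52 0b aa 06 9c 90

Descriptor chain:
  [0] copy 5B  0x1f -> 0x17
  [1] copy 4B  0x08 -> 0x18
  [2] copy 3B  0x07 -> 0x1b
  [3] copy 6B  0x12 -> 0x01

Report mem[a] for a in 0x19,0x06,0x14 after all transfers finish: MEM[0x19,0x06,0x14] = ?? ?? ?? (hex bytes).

[0] 0x1f->0x17 len=5 : 47 52 0b aa 06
[1] 0x08->0x18 len=4 : 7a 3c 29 2b
[2] 0x07->0x1b len=3 : 08 7a 3c
[3] 0x12->0x01 len=6 : a3 f8 0d 43 fa 47
query mem[0x19]=0x3c, mem[0x06]=0x47, mem[0x14]=0x0d

MEM[0x19,0x06,0x14] = 3c 47 0d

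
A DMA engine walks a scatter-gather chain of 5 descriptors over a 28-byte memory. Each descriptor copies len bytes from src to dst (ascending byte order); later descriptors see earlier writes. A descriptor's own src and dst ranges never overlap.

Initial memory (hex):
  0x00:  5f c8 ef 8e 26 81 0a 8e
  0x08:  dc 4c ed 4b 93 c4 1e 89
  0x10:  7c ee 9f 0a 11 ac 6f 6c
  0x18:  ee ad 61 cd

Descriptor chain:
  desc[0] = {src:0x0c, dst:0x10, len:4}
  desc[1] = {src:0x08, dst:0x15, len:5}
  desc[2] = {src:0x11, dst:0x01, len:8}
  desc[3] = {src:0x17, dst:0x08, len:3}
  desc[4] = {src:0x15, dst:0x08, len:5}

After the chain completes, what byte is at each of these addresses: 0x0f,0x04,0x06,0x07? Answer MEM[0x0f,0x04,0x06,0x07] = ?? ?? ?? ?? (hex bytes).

  after D0: wrote 4B at 0x10 = 93c41e89
  after D1: wrote 5B at 0x15 = dc4ced4b93
  after D2: wrote 8B at 0x01 = c41e8911dc4ced4b
  after D3: wrote 3B at 0x08 = ed4b93
  after D4: wrote 5B at 0x08 = dc4ced4b93
query mem[0x0f]=0x89, mem[0x04]=0x11, mem[0x06]=0x4c, mem[0x07]=0xed

MEM[0x0f,0x04,0x06,0x07] = 89 11 4c ed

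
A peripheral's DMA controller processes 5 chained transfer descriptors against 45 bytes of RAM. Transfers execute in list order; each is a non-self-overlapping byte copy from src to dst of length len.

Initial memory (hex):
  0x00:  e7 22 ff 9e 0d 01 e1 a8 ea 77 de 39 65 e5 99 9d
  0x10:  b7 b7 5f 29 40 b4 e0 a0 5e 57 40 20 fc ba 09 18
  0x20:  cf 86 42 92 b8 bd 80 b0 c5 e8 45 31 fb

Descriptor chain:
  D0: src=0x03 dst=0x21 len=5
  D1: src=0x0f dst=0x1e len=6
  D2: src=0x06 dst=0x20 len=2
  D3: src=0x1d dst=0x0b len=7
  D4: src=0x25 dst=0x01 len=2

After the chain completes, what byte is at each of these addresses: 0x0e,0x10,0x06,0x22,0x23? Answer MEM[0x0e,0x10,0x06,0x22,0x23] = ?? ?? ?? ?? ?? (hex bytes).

MEM[0x0e,0x10,0x06,0x22,0x23] = e1 29 e1 29 40

  after D0: wrote 5B at 0x21 = 9e0d01e1a8
  after D1: wrote 6B at 0x1e = 9db7b75f2940
  after D2: wrote 2B at 0x20 = e1a8
  after D3: wrote 7B at 0x0b = ba9db7e1a82940
  after D4: wrote 2B at 0x01 = a880
query mem[0x0e]=0xe1, mem[0x10]=0x29, mem[0x06]=0xe1, mem[0x22]=0x29, mem[0x23]=0x40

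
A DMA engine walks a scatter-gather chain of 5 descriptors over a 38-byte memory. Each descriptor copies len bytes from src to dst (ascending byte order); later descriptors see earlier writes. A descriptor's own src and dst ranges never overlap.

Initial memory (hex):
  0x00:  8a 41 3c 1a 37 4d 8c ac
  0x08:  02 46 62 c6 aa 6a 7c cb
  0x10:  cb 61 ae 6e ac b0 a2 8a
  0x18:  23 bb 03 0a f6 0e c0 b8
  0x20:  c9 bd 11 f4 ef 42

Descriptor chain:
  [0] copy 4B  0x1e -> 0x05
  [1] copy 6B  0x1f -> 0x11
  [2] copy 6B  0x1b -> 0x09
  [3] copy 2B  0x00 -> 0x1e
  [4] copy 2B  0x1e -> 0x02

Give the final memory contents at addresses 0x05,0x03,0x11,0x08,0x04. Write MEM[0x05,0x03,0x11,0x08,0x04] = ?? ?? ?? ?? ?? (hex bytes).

D0: mem[0x05..0x08] <- [c0 b8 c9 bd]
D1: mem[0x11..0x16] <- [b8 c9 bd 11 f4 ef]
D2: mem[0x09..0x0e] <- [0a f6 0e c0 b8 c9]
D3: mem[0x1e..0x1f] <- [8a 41]
D4: mem[0x02..0x03] <- [8a 41]
query mem[0x05]=0xc0, mem[0x03]=0x41, mem[0x11]=0xb8, mem[0x08]=0xbd, mem[0x04]=0x37

MEM[0x05,0x03,0x11,0x08,0x04] = c0 41 b8 bd 37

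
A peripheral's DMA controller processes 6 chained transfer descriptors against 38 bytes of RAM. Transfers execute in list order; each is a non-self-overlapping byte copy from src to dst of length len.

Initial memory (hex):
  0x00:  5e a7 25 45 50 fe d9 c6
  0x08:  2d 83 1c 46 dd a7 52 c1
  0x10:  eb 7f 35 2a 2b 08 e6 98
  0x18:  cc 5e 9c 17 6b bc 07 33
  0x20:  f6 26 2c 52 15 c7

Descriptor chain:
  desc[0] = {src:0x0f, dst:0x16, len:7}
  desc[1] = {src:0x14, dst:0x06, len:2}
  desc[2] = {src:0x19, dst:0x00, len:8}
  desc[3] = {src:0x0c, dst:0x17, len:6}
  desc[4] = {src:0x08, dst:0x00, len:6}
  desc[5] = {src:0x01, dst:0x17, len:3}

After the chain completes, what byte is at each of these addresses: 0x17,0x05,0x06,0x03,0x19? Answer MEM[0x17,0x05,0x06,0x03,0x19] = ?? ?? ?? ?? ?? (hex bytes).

MEM[0x17,0x05,0x06,0x03,0x19] = 83 a7 33 46 46

  after D0: wrote 7B at 0x16 = c1eb7f352a2b08
  after D1: wrote 2B at 0x06 = 2b08
  after D2: wrote 8B at 0x00 = 352a2b08bc0733f6
  after D3: wrote 6B at 0x17 = dda752c1eb7f
  after D4: wrote 6B at 0x00 = 2d831c46dda7
  after D5: wrote 3B at 0x17 = 831c46
query mem[0x17]=0x83, mem[0x05]=0xa7, mem[0x06]=0x33, mem[0x03]=0x46, mem[0x19]=0x46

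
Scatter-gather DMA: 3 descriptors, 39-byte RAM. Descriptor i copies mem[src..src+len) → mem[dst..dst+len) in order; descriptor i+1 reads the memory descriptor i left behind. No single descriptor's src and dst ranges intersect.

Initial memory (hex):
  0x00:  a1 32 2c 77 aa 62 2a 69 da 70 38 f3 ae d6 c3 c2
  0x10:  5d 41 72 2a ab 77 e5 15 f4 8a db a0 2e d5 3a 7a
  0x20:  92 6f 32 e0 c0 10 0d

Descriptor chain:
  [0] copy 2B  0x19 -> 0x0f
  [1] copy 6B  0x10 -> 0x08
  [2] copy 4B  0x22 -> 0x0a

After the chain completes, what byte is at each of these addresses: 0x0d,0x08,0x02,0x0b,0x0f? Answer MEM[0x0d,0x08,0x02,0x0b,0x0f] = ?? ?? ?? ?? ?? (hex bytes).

  after D0: wrote 2B at 0x0f = 8adb
  after D1: wrote 6B at 0x08 = db41722aab77
  after D2: wrote 4B at 0x0a = 32e0c010
query mem[0x0d]=0x10, mem[0x08]=0xdb, mem[0x02]=0x2c, mem[0x0b]=0xe0, mem[0x0f]=0x8a

MEM[0x0d,0x08,0x02,0x0b,0x0f] = 10 db 2c e0 8a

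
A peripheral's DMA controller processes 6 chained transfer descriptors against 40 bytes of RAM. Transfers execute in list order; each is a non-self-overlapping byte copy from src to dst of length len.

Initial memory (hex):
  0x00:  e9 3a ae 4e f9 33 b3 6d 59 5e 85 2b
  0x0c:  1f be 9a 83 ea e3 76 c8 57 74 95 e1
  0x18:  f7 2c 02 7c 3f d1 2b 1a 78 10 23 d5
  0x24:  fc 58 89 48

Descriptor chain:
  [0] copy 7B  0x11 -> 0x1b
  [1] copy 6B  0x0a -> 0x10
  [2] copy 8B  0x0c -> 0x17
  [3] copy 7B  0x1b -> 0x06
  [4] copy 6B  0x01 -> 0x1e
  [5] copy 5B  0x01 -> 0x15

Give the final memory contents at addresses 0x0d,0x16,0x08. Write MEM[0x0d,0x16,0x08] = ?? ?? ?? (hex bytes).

  after D0: wrote 7B at 0x1b = e376c8577495e1
  after D1: wrote 6B at 0x10 = 852b1fbe9a83
  after D2: wrote 8B at 0x17 = 1fbe9a83852b1fbe
  after D3: wrote 7B at 0x06 = 852b1fbe7495e1
  after D4: wrote 6B at 0x1e = 3aae4ef93385
  after D5: wrote 5B at 0x15 = 3aae4ef933
query mem[0x0d]=0xbe, mem[0x16]=0xae, mem[0x08]=0x1f

MEM[0x0d,0x16,0x08] = be ae 1f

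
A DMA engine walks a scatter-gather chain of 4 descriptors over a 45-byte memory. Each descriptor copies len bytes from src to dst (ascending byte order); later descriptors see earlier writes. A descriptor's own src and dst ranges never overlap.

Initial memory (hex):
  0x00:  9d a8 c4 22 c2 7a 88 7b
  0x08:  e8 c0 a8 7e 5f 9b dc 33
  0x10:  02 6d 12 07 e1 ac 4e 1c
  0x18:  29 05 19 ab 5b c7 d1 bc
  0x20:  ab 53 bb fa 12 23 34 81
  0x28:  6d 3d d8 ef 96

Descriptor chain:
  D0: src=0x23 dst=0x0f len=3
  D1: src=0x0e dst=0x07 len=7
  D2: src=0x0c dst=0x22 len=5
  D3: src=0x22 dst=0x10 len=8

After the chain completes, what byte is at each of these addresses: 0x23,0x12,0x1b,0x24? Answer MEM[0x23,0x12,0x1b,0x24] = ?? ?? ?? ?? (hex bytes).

D0: mem[0x0f..0x11] <- [fa 12 23]
D1: mem[0x07..0x0d] <- [dc fa 12 23 12 07 e1]
D2: mem[0x22..0x26] <- [07 e1 dc fa 12]
D3: mem[0x10..0x17] <- [07 e1 dc fa 12 81 6d 3d]
query mem[0x23]=0xe1, mem[0x12]=0xdc, mem[0x1b]=0xab, mem[0x24]=0xdc

MEM[0x23,0x12,0x1b,0x24] = e1 dc ab dc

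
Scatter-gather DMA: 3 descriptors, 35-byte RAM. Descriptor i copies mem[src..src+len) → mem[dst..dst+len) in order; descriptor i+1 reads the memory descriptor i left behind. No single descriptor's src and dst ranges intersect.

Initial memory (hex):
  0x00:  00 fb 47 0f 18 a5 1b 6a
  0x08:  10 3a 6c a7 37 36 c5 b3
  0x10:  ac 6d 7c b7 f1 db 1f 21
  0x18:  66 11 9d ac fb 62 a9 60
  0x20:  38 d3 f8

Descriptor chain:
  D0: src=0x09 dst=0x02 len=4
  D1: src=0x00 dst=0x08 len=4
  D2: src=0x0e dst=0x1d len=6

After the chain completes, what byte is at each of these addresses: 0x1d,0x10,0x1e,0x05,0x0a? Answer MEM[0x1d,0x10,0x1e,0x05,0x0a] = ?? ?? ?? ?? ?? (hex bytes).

MEM[0x1d,0x10,0x1e,0x05,0x0a] = c5 ac b3 37 3a

D0: mem[0x02..0x05] <- [3a 6c a7 37]
D1: mem[0x08..0x0b] <- [00 fb 3a 6c]
D2: mem[0x1d..0x22] <- [c5 b3 ac 6d 7c b7]
query mem[0x1d]=0xc5, mem[0x10]=0xac, mem[0x1e]=0xb3, mem[0x05]=0x37, mem[0x0a]=0x3a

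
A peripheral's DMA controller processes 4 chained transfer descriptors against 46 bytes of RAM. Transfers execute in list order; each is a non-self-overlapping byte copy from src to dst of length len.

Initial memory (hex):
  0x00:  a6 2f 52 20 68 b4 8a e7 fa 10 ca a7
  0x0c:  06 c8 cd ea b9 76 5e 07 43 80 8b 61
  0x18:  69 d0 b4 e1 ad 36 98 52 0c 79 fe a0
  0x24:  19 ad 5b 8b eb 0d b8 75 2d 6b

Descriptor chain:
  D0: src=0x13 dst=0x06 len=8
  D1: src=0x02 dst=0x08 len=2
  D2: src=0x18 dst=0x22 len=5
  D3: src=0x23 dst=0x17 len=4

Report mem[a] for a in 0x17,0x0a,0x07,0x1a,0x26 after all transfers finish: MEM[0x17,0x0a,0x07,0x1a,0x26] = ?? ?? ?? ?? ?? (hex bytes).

MEM[0x17,0x0a,0x07,0x1a,0x26] = d0 61 43 ad ad

  after D0: wrote 8B at 0x06 = 0743808b6169d0b4
  after D1: wrote 2B at 0x08 = 5220
  after D2: wrote 5B at 0x22 = 69d0b4e1ad
  after D3: wrote 4B at 0x17 = d0b4e1ad
query mem[0x17]=0xd0, mem[0x0a]=0x61, mem[0x07]=0x43, mem[0x1a]=0xad, mem[0x26]=0xad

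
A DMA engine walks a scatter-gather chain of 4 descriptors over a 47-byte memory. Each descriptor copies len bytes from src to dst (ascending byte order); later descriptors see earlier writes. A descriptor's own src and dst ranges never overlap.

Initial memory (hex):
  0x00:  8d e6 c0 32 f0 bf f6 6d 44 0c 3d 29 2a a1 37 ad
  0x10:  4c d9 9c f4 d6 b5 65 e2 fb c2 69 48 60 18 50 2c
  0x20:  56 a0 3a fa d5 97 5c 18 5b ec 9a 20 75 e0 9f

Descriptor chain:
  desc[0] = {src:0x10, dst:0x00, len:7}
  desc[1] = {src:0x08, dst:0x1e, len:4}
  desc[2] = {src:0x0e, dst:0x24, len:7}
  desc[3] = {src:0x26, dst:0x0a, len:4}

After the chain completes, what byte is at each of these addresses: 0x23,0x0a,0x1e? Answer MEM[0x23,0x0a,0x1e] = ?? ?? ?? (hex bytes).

MEM[0x23,0x0a,0x1e] = fa 4c 44

  after D0: wrote 7B at 0x00 = 4cd99cf4d6b565
  after D1: wrote 4B at 0x1e = 440c3d29
  after D2: wrote 7B at 0x24 = 37ad4cd99cf4d6
  after D3: wrote 4B at 0x0a = 4cd99cf4
query mem[0x23]=0xfa, mem[0x0a]=0x4c, mem[0x1e]=0x44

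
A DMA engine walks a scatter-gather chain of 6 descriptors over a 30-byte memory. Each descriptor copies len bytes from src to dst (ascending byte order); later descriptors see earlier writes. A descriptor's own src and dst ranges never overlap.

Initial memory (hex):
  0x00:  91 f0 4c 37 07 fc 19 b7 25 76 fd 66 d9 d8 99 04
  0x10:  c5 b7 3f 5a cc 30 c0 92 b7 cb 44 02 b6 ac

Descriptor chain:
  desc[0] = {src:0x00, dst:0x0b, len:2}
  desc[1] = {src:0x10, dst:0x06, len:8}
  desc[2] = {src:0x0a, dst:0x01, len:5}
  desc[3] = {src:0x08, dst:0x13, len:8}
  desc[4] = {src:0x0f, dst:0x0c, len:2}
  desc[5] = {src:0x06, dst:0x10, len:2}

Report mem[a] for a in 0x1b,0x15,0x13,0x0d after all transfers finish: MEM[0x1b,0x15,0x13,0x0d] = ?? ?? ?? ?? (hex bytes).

  after D0: wrote 2B at 0x0b = 91f0
  after D1: wrote 8B at 0x06 = c5b73f5acc30c092
  after D2: wrote 5B at 0x01 = cc30c09299
  after D3: wrote 8B at 0x13 = 3f5acc30c0929904
  after D4: wrote 2B at 0x0c = 04c5
  after D5: wrote 2B at 0x10 = c5b7
query mem[0x1b]=0x02, mem[0x15]=0xcc, mem[0x13]=0x3f, mem[0x0d]=0xc5

MEM[0x1b,0x15,0x13,0x0d] = 02 cc 3f c5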